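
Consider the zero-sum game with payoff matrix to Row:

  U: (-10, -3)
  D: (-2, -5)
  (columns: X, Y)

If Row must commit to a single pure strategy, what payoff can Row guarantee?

-5

Row minima: U → -10, D → -5.
The best of these is -5.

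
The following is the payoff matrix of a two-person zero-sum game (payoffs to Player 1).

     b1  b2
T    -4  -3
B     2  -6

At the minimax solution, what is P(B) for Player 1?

1/9

Row minima: T → -4, B → -6; maximin = -4.
Column maxima: b1 → 2, b2 → -3; minimax = -3.
-4 ≠ -3, so there is no saddle point; optimal play is mixed.
Let Player 1 play T with probability p. Expected payoff against b1: (-4)p + 2(1−p) = −6p + 2; against b2: (-3)p + (-6)(1−p) = 3p − 6.
Setting these equal: −6p + 2 = 3p − 6 ⇒ −9p = -8 ⇒ p = 8/9, and the value is (-6)·(8/9) + 2 = -10/3.
For Player 2: with q = P(b1), equating T's and B's payoffs gives −q − 3 = 8q − 6 ⇒ q = 1/3.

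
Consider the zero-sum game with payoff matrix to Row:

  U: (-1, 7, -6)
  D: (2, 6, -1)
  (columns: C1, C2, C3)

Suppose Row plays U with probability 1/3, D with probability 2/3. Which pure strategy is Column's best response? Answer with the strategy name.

If Column plays C1, Row's expected payoff is (1/3)·(-1) + (2/3)·2 = 1.
If Column plays C2, Row's expected payoff is (1/3)·7 + (2/3)·6 = 19/3.
If Column plays C3, Row's expected payoff is (1/3)·(-6) + (2/3)·(-1) = -8/3.
Column minimizes Row's payoff; the smallest is -8/3, so the best response is C3.

C3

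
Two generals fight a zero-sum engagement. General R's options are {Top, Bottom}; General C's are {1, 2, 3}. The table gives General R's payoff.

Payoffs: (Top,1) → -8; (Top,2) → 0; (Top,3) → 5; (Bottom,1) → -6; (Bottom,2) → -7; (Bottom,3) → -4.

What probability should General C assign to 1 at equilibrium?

7/9

Row minima: Top → -8, Bottom → -7; maximin = -7.
Column maxima: 1 → -6, 2 → 0, 3 → 5; minimax = -6.
-7 ≠ -6, so there is no saddle point; optimal play is mixed.
3 is strictly dominated by 1 (it gives General R strictly more in every row), so General C never plays it.
On the remaining 2×2 (Top, Bottom vs 1, 2):
Let General R play Top with probability p. Expected payoff against 1: (-8)p + (-6)(1−p) = −2p − 6; against 2: 0p + (-7)(1−p) = 7p − 7.
Setting these equal: −2p − 6 = 7p − 7 ⇒ −9p = -1 ⇒ p = 1/9, and the value is (-2)·(1/9) − 6 = -56/9.
For General C: with q = P(1), equating Top's and Bottom's payoffs gives −8q = q − 7 ⇒ q = 7/9.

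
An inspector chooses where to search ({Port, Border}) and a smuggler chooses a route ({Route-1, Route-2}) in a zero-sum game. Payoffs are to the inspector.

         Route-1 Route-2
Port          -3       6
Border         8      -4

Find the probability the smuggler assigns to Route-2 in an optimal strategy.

11/21

Row minima: Port → -3, Border → -4; maximin = -3.
Column maxima: Route-1 → 8, Route-2 → 6; minimax = 6.
-3 ≠ 6, so there is no saddle point; optimal play is mixed.
Let the inspector play Port with probability p. Expected payoff against Route-1: (-3)p + 8(1−p) = −11p + 8; against Route-2: 6p + (-4)(1−p) = 10p − 4.
Setting these equal: −11p + 8 = 10p − 4 ⇒ −21p = -12 ⇒ p = 4/7, and the value is (-11)·(4/7) + 8 = 12/7.
For the smuggler: with q = P(Route-1), equating Port's and Border's payoffs gives −9q + 6 = 12q − 4 ⇒ q = 10/21.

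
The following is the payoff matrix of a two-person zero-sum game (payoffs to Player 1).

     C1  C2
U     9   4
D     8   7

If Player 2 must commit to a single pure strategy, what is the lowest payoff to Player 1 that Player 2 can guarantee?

Column maxima: C1 → 9, C2 → 7.
The smallest of these is 7.

7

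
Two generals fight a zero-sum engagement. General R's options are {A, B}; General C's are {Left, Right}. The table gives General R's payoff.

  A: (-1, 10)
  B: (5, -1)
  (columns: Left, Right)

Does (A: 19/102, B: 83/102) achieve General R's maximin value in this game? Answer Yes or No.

Against Left this mix gives (19/102)·(-1) + (83/102)·5 = 66/17.
Against Right this mix gives (19/102)·10 + (83/102)·(-1) = 107/102.
General C will play Right, holding General R to 107/102. Shifting weight toward the row that does better against Right would raise this floor (the equalizing mix achieves 49/17 against both Right and Left), so the proposed strategy is not optimal.

No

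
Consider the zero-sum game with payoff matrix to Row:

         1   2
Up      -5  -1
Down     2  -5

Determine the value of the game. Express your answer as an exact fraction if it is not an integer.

-27/11

Row minima: Up → -5, Down → -5; maximin = -5.
Column maxima: 1 → 2, 2 → -1; minimax = -1.
-5 ≠ -1, so there is no saddle point; optimal play is mixed.
Let Row play Up with probability p. Expected payoff against 1: (-5)p + 2(1−p) = −7p + 2; against 2: (-1)p + (-5)(1−p) = 4p − 5.
Setting these equal: −7p + 2 = 4p − 5 ⇒ −11p = -7 ⇒ p = 7/11, and the value is (-7)·(7/11) + 2 = -27/11.
For Column: with q = P(1), equating Up's and Down's payoffs gives −4q − 1 = 7q − 5 ⇒ q = 4/11.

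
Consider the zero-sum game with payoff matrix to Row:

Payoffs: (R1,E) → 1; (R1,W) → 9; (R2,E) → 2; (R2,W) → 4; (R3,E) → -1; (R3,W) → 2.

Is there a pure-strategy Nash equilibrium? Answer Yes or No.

Yes

Row minima: R1 → 1, R2 → 2, R3 → -1; maximin = 2.
Column maxima: E → 2, W → 9; minimax = 2.
maximin = minimax = 2, so a saddle point exists.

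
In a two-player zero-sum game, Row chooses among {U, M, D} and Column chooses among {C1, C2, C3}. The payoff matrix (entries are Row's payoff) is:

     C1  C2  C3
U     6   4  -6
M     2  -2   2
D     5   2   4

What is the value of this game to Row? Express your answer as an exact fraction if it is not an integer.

Row minima: U → -6, M → -2, D → 2; maximin = 2.
Column maxima: C1 → 6, C2 → 4, C3 → 4; minimax = 4.
2 ≠ 4, so there is no saddle point; optimal play is mixed.
M is strictly dominated by D, so Row never plays it.
C1 is strictly dominated by C2 (it gives Row strictly more in every row), so Column never plays it.
On the remaining 2×2 (U, D vs C2, C3):
Let Row play U with probability p. Expected payoff against C2: 4p + 2(1−p) = 2p + 2; against C3: (-6)p + 4(1−p) = −10p + 4.
Setting these equal: 2p + 2 = −10p + 4 ⇒ 12p = 2 ⇒ p = 1/6, and the value is (2)·(1/6) + 2 = 7/3.
For Column: with q = P(C2), equating U's and D's payoffs gives 10q − 6 = −2q + 4 ⇒ q = 5/6.

7/3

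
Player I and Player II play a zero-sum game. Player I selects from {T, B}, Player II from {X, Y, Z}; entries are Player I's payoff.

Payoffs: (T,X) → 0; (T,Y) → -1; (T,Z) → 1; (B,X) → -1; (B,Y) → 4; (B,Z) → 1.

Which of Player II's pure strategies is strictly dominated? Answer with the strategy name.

X holds Player I's payoff strictly below Z in every row: 0 < 1, -1 < 1.
So Z is strictly dominated for Player II.

Z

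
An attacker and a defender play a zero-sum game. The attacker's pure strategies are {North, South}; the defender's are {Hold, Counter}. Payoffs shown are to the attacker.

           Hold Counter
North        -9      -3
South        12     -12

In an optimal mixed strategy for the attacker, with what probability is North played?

Row minima: North → -9, South → -12; maximin = -9.
Column maxima: Hold → 12, Counter → -3; minimax = -3.
-9 ≠ -3, so there is no saddle point; optimal play is mixed.
Let the attacker play North with probability p. Expected payoff against Hold: (-9)p + 12(1−p) = −21p + 12; against Counter: (-3)p + (-12)(1−p) = 9p − 12.
Setting these equal: −21p + 12 = 9p − 12 ⇒ −30p = -24 ⇒ p = 4/5, and the value is (-21)·(4/5) + 12 = -24/5.
For the defender: with q = P(Hold), equating North's and South's payoffs gives −6q − 3 = 24q − 12 ⇒ q = 3/10.

4/5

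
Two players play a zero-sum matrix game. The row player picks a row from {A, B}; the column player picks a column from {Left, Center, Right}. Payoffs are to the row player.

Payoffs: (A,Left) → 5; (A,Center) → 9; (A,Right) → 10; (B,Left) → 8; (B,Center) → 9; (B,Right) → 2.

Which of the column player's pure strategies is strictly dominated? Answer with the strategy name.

Left holds the row player's payoff strictly below Center in every row: 5 < 9, 8 < 9.
So Center is strictly dominated for the column player.

Center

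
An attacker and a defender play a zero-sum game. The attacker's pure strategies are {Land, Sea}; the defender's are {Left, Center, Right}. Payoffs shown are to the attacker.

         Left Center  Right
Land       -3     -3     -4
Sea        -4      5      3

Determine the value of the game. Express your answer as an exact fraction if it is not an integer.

Row minima: Land → -4, Sea → -4; maximin = -4.
Column maxima: Left → -3, Center → 5, Right → 3; minimax = -3.
-4 ≠ -3, so there is no saddle point; optimal play is mixed.
Center is strictly dominated by Right (it gives the attacker strictly more in every row), so the defender never plays it.
On the remaining 2×2 (Land, Sea vs Left, Right):
Let the attacker play Land with probability p. Expected payoff against Left: (-3)p + (-4)(1−p) = p − 4; against Right: (-4)p + 3(1−p) = −7p + 3.
Setting these equal: p − 4 = −7p + 3 ⇒ 8p = 7 ⇒ p = 7/8, and the value is (1)·(7/8) − 4 = -25/8.
For the defender: with q = P(Left), equating Land's and Sea's payoffs gives q − 4 = −7q + 3 ⇒ q = 7/8.

-25/8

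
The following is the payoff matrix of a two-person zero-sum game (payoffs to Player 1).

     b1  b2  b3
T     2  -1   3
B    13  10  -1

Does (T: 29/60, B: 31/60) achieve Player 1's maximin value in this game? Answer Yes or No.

No

Against b1 this mix gives (29/60)·2 + (31/60)·13 = 461/60.
Against b2 this mix gives (29/60)·(-1) + (31/60)·10 = 281/60.
Against b3 this mix gives (29/60)·3 + (31/60)·(-1) = 14/15.
Player 2 will play b3, holding Player 1 to 14/15. Shifting weight toward the row that does better against b3 would raise this floor (the equalizing mix achieves 29/15 against both b3 and b2), so the proposed strategy is not optimal.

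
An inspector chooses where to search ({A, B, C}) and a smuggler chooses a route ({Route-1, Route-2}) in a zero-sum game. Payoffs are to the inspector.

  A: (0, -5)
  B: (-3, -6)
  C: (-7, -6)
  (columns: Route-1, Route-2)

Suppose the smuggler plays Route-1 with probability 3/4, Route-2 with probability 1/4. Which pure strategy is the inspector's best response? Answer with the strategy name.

Expected payoff of A: (3/4)·0 + (1/4)·(-5) = -5/4.
Expected payoff of B: (3/4)·(-3) + (1/4)·(-6) = -15/4.
Expected payoff of C: (3/4)·(-7) + (1/4)·(-6) = -27/4.
The largest is -5/4, so the inspector's best response is A.

A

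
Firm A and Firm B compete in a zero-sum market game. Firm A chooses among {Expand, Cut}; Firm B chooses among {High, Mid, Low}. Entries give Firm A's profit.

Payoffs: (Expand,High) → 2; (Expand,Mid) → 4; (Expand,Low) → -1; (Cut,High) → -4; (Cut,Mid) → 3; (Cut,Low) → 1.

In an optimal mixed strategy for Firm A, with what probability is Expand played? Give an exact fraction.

5/8

Row minima: Expand → -1, Cut → -4; maximin = -1.
Column maxima: High → 2, Mid → 4, Low → 1; minimax = 1.
-1 ≠ 1, so there is no saddle point; optimal play is mixed.
Mid is strictly dominated by High (it gives Firm A strictly more in every row), so Firm B never plays it.
On the remaining 2×2 (Expand, Cut vs High, Low):
Let Firm A play Expand with probability p. Expected payoff against High: 2p + (-4)(1−p) = 6p − 4; against Low: (-1)p + 1(1−p) = −2p + 1.
Setting these equal: 6p − 4 = −2p + 1 ⇒ 8p = 5 ⇒ p = 5/8, and the value is (6)·(5/8) − 4 = -1/4.
For Firm B: with q = P(High), equating Expand's and Cut's payoffs gives 3q − 1 = −5q + 1 ⇒ q = 1/4.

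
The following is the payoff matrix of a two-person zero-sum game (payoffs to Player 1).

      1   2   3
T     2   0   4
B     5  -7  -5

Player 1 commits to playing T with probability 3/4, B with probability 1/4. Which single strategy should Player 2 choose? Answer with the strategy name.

If Player 2 plays 1, Player 1's expected payoff is (3/4)·2 + (1/4)·5 = 11/4.
If Player 2 plays 2, Player 1's expected payoff is (3/4)·0 + (1/4)·(-7) = -7/4.
If Player 2 plays 3, Player 1's expected payoff is (3/4)·4 + (1/4)·(-5) = 7/4.
Player 2 minimizes Player 1's payoff; the smallest is -7/4, so the best response is 2.

2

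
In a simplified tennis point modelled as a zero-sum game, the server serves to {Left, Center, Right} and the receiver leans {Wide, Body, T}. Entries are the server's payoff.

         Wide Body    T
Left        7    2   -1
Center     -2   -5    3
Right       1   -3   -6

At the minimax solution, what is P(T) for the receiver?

7/11

Row minima: Left → -1, Center → -5, Right → -6; maximin = -1.
Column maxima: Wide → 7, Body → 2, T → 3; minimax = 2.
-1 ≠ 2, so there is no saddle point; optimal play is mixed.
Right is strictly dominated by Left, so the server never plays it.
Wide is strictly dominated by Body (it gives the server strictly more in every row), so the receiver never plays it.
On the remaining 2×2 (Left, Center vs Body, T):
Let the server play Left with probability p. Expected payoff against Body: 2p + (-5)(1−p) = 7p − 5; against T: (-1)p + 3(1−p) = −4p + 3.
Setting these equal: 7p − 5 = −4p + 3 ⇒ 11p = 8 ⇒ p = 8/11, and the value is (7)·(8/11) − 5 = 1/11.
For the receiver: with q = P(Body), equating Left's and Center's payoffs gives 3q − 1 = −8q + 3 ⇒ q = 4/11.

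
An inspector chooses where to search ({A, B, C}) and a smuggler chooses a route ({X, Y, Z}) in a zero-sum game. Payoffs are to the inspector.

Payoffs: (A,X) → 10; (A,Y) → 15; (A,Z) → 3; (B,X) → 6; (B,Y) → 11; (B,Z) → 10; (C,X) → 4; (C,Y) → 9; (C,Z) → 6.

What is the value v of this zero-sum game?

Row minima: A → 3, B → 6, C → 4; maximin = 6.
Column maxima: X → 10, Y → 15, Z → 10; minimax = 10.
6 ≠ 10, so there is no saddle point; optimal play is mixed.
C is strictly dominated by B, so the inspector never plays it.
Y is strictly dominated by X (it gives the inspector strictly more in every row), so the smuggler never plays it.
On the remaining 2×2 (A, B vs X, Z):
Let the inspector play A with probability p. Expected payoff against X: 10p + 6(1−p) = 4p + 6; against Z: 3p + 10(1−p) = −7p + 10.
Setting these equal: 4p + 6 = −7p + 10 ⇒ 11p = 4 ⇒ p = 4/11, and the value is (4)·(4/11) + 6 = 82/11.
For the smuggler: with q = P(X), equating A's and B's payoffs gives 7q + 3 = −4q + 10 ⇒ q = 7/11.

82/11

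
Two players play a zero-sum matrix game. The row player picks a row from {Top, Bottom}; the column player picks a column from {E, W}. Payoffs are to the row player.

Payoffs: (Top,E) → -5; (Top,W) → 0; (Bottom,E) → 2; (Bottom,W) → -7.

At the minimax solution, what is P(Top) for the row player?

9/14

Row minima: Top → -5, Bottom → -7; maximin = -5.
Column maxima: E → 2, W → 0; minimax = 0.
-5 ≠ 0, so there is no saddle point; optimal play is mixed.
Let the row player play Top with probability p. Expected payoff against E: (-5)p + 2(1−p) = −7p + 2; against W: 0p + (-7)(1−p) = 7p − 7.
Setting these equal: −7p + 2 = 7p − 7 ⇒ −14p = -9 ⇒ p = 9/14, and the value is (-7)·(9/14) + 2 = -5/2.
For the column player: with q = P(E), equating Top's and Bottom's payoffs gives −5q = 9q − 7 ⇒ q = 1/2.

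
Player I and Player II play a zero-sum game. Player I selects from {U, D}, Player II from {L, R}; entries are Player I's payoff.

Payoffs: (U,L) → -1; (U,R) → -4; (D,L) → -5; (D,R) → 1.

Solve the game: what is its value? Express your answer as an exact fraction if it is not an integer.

Row minima: U → -4, D → -5; maximin = -4.
Column maxima: L → -1, R → 1; minimax = -1.
-4 ≠ -1, so there is no saddle point; optimal play is mixed.
Let Player I play U with probability p. Expected payoff against L: (-1)p + (-5)(1−p) = 4p − 5; against R: (-4)p + 1(1−p) = −5p + 1.
Setting these equal: 4p − 5 = −5p + 1 ⇒ 9p = 6 ⇒ p = 2/3, and the value is (4)·(2/3) − 5 = -7/3.
For Player II: with q = P(L), equating U's and D's payoffs gives 3q − 4 = −6q + 1 ⇒ q = 5/9.

-7/3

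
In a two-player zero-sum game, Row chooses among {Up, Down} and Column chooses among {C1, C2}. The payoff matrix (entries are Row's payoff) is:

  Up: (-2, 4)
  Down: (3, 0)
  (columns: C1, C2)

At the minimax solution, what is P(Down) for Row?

2/3

Row minima: Up → -2, Down → 0; maximin = 0.
Column maxima: C1 → 3, C2 → 4; minimax = 3.
0 ≠ 3, so there is no saddle point; optimal play is mixed.
Let Row play Up with probability p. Expected payoff against C1: (-2)p + 3(1−p) = −5p + 3; against C2: 4p + 0(1−p) = 4p.
Setting these equal: −5p + 3 = 4p ⇒ −9p = -3 ⇒ p = 1/3, and the value is (-5)·(1/3) + 3 = 4/3.
For Column: with q = P(C1), equating Up's and Down's payoffs gives −6q + 4 = 3q ⇒ q = 4/9.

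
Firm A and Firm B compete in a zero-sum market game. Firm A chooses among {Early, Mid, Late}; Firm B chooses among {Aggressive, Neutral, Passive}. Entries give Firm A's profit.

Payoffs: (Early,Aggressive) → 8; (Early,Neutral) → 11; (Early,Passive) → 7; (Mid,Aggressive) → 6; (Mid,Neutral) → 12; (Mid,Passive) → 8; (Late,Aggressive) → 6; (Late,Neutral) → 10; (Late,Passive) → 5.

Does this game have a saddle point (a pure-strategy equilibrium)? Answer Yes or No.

Row minima: Early → 7, Mid → 6, Late → 5; maximin = 7.
Column maxima: Aggressive → 8, Neutral → 12, Passive → 8; minimax = 8.
7 ≠ 8, so no pure-strategy equilibrium exists.

No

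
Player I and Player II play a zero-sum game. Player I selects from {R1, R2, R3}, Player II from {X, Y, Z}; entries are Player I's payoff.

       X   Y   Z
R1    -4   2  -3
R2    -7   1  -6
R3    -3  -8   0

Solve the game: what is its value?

Row minima: R1 → -4, R2 → -7, R3 → -8; maximin = -4.
Column maxima: X → -3, Y → 2, Z → 0; minimax = -3.
-4 ≠ -3, so there is no saddle point; optimal play is mixed.
R2 is strictly dominated by R1, so Player I never plays it.
Z is strictly dominated by X (it gives Player I strictly more in every row), so Player II never plays it.
On the remaining 2×2 (R1, R3 vs X, Y):
Let Player I play R1 with probability p. Expected payoff against X: (-4)p + (-3)(1−p) = −p − 3; against Y: 2p + (-8)(1−p) = 10p − 8.
Setting these equal: −p − 3 = 10p − 8 ⇒ −11p = -5 ⇒ p = 5/11, and the value is (-1)·(5/11) − 3 = -38/11.
For Player II: with q = P(X), equating R1's and R3's payoffs gives −6q + 2 = 5q − 8 ⇒ q = 10/11.

-38/11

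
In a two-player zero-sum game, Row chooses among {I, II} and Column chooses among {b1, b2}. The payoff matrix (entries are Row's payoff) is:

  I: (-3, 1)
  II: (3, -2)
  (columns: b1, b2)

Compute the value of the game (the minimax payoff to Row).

Row minima: I → -3, II → -2; maximin = -2.
Column maxima: b1 → 3, b2 → 1; minimax = 1.
-2 ≠ 1, so there is no saddle point; optimal play is mixed.
Let Row play I with probability p. Expected payoff against b1: (-3)p + 3(1−p) = −6p + 3; against b2: 1p + (-2)(1−p) = 3p − 2.
Setting these equal: −6p + 3 = 3p − 2 ⇒ −9p = -5 ⇒ p = 5/9, and the value is (-6)·(5/9) + 3 = -1/3.
For Column: with q = P(b1), equating I's and II's payoffs gives −4q + 1 = 5q − 2 ⇒ q = 1/3.

-1/3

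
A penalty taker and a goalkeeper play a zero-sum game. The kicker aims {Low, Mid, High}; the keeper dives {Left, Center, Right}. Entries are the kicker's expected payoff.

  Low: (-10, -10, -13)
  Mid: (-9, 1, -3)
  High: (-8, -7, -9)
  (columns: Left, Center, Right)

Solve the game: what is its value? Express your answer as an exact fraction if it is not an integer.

Row minima: Low → -13, Mid → -9, High → -9; maximin = -9.
Column maxima: Left → -8, Center → 1, Right → -3; minimax = -8.
-9 ≠ -8, so there is no saddle point; optimal play is mixed.
Low is strictly dominated by Mid, so the kicker never plays it.
With Low eliminated, Center is strictly dominated by Left (it gives the kicker strictly more in every remaining row), so the keeper never plays it.
On the remaining 2×2 (Mid, High vs Left, Right):
Let the kicker play Mid with probability p. Expected payoff against Left: (-9)p + (-8)(1−p) = −p − 8; against Right: (-3)p + (-9)(1−p) = 6p − 9.
Setting these equal: −p − 8 = 6p − 9 ⇒ −7p = -1 ⇒ p = 1/7, and the value is (-1)·(1/7) − 8 = -57/7.
For the keeper: with q = P(Left), equating Mid's and High's payoffs gives −6q − 3 = q − 9 ⇒ q = 6/7.

-57/7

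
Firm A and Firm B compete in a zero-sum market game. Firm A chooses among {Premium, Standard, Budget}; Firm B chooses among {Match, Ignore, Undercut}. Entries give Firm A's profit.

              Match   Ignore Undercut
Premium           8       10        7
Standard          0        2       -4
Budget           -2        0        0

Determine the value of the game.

7

Row minima: Premium → 7, Standard → -4, Budget → -2; maximin = 7.
Column maxima: Match → 8, Ignore → 10, Undercut → 7; minimax = 7.
Since maximin = minimax = 7, there is a saddle point and the value is 7.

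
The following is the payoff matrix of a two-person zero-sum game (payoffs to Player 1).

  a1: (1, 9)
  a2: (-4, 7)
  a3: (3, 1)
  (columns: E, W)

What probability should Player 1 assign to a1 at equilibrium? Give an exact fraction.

Row minima: a1 → 1, a2 → -4, a3 → 1; maximin = 1.
Column maxima: E → 3, W → 9; minimax = 3.
1 ≠ 3, so there is no saddle point; optimal play is mixed.
a2 is strictly dominated by a1, so Player 1 never plays it.
On the remaining 2×2 (a1, a3 vs E, W):
Let Player 1 play a1 with probability p. Expected payoff against E: 1p + 3(1−p) = −2p + 3; against W: 9p + 1(1−p) = 8p + 1.
Setting these equal: −2p + 3 = 8p + 1 ⇒ −10p = -2 ⇒ p = 1/5, and the value is (-2)·(1/5) + 3 = 13/5.
For Player 2: with q = P(E), equating a1's and a3's payoffs gives −8q + 9 = 2q + 1 ⇒ q = 4/5.

1/5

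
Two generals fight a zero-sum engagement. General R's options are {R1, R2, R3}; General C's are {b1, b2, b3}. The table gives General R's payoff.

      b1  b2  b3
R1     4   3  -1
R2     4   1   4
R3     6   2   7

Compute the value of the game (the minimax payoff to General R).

23/9

Row minima: R1 → -1, R2 → 1, R3 → 2; maximin = 2.
Column maxima: b1 → 6, b2 → 3, b3 → 7; minimax = 3.
2 ≠ 3, so there is no saddle point; optimal play is mixed.
R2 is strictly dominated by R3, so General R never plays it.
b1 is strictly dominated by b2 (it gives General R strictly more in every row), so General C never plays it.
On the remaining 2×2 (R1, R3 vs b2, b3):
Let General R play R1 with probability p. Expected payoff against b2: 3p + 2(1−p) = p + 2; against b3: (-1)p + 7(1−p) = −8p + 7.
Setting these equal: p + 2 = −8p + 7 ⇒ 9p = 5 ⇒ p = 5/9, and the value is (1)·(5/9) + 2 = 23/9.
For General C: with q = P(b2), equating R1's and R3's payoffs gives 4q − 1 = −5q + 7 ⇒ q = 8/9.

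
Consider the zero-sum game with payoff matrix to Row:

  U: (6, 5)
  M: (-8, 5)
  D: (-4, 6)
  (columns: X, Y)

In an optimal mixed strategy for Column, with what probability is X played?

Row minima: U → 5, M → -8, D → -4; maximin = 5.
Column maxima: X → 6, Y → 6; minimax = 6.
5 ≠ 6, so there is no saddle point; optimal play is mixed.
M is strictly dominated by D, so Row never plays it.
On the remaining 2×2 (U, D vs X, Y):
Let Row play U with probability p. Expected payoff against X: 6p + (-4)(1−p) = 10p − 4; against Y: 5p + 6(1−p) = −p + 6.
Setting these equal: 10p − 4 = −p + 6 ⇒ 11p = 10 ⇒ p = 10/11, and the value is (10)·(10/11) − 4 = 56/11.
For Column: with q = P(X), equating U's and D's payoffs gives q + 5 = −10q + 6 ⇒ q = 1/11.

1/11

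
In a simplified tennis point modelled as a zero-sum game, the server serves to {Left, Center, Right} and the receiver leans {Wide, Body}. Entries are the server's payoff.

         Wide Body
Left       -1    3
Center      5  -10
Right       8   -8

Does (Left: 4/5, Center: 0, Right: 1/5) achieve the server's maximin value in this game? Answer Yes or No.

Yes

Against Wide this mix gives (4/5)·(-1) + (1/5)·8 = 4/5.
Against Body this mix gives (4/5)·3 + (1/5)·(-8) = 4/5.
All of the receiver's active replies (Wide, Body) yield 4/5, and no column does worse for the server. The mix makes the receiver indifferent and guarantees 4/5, so it is optimal.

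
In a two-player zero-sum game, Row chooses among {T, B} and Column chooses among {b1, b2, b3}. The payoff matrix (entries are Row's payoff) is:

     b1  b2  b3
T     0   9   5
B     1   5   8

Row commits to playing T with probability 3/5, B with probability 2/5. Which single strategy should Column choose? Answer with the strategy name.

b1

If Column plays b1, Row's expected payoff is (3/5)·0 + (2/5)·1 = 2/5.
If Column plays b2, Row's expected payoff is (3/5)·9 + (2/5)·5 = 37/5.
If Column plays b3, Row's expected payoff is (3/5)·5 + (2/5)·8 = 31/5.
Column minimizes Row's payoff; the smallest is 2/5, so the best response is b1.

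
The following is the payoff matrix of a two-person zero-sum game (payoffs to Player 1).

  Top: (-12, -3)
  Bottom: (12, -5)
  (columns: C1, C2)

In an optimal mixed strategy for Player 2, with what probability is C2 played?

12/13

Row minima: Top → -12, Bottom → -5; maximin = -5.
Column maxima: C1 → 12, C2 → -3; minimax = -3.
-5 ≠ -3, so there is no saddle point; optimal play is mixed.
Let Player 1 play Top with probability p. Expected payoff against C1: (-12)p + 12(1−p) = −24p + 12; against C2: (-3)p + (-5)(1−p) = 2p − 5.
Setting these equal: −24p + 12 = 2p − 5 ⇒ −26p = -17 ⇒ p = 17/26, and the value is (-24)·(17/26) + 12 = -48/13.
For Player 2: with q = P(C1), equating Top's and Bottom's payoffs gives −9q − 3 = 17q − 5 ⇒ q = 1/13.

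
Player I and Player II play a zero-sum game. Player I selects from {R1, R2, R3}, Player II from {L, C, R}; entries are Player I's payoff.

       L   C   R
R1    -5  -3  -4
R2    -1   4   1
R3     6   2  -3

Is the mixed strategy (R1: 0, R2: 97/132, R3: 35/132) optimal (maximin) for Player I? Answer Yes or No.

Against L this mix gives (97/132)·(-1) + (35/132)·6 = 113/132.
Against C this mix gives (97/132)·4 + (35/132)·2 = 229/66.
Against R this mix gives (97/132)·1 + (35/132)·(-3) = -2/33.
Player II will play R, holding Player I to -2/33. Shifting weight toward the row that does better against R would raise this floor (the equalizing mix achieves 3/11 against both R and L), so the proposed strategy is not optimal.

No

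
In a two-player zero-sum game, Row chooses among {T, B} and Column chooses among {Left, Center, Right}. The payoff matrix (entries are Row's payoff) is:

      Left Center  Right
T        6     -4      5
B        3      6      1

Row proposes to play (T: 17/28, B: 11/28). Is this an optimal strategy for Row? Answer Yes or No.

Against Left this mix gives (17/28)·6 + (11/28)·3 = 135/28.
Against Center this mix gives (17/28)·(-4) + (11/28)·6 = -1/14.
Against Right this mix gives (17/28)·5 + (11/28)·1 = 24/7.
Column will play Center, holding Row to -1/14. Shifting weight toward the row that does better against Center would raise this floor (the equalizing mix achieves 17/7 against both Center and Right), so the proposed strategy is not optimal.

No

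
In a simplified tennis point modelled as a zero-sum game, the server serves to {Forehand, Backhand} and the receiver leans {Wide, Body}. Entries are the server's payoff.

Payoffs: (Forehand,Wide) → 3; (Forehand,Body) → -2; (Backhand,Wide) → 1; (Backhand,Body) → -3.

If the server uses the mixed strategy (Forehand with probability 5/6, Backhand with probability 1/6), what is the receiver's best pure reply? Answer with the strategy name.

If the receiver plays Wide, the server's expected payoff is (5/6)·3 + (1/6)·1 = 8/3.
If the receiver plays Body, the server's expected payoff is (5/6)·(-2) + (1/6)·(-3) = -13/6.
The receiver minimizes the server's payoff; the smallest is -13/6, so the best response is Body.

Body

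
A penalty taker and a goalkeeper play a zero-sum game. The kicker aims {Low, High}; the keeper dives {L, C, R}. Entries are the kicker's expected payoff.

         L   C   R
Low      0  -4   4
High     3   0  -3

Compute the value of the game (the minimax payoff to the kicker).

-12/11

Row minima: Low → -4, High → -3; maximin = -3.
Column maxima: L → 3, C → 0, R → 4; minimax = 0.
-3 ≠ 0, so there is no saddle point; optimal play is mixed.
L is strictly dominated by C (it gives the kicker strictly more in every row), so the keeper never plays it.
On the remaining 2×2 (Low, High vs C, R):
Let the kicker play Low with probability p. Expected payoff against C: (-4)p + 0(1−p) = −4p; against R: 4p + (-3)(1−p) = 7p − 3.
Setting these equal: −4p = 7p − 3 ⇒ −11p = -3 ⇒ p = 3/11, and the value is (-4)·(3/11) = -12/11.
For the keeper: with q = P(C), equating Low's and High's payoffs gives −8q + 4 = 3q − 3 ⇒ q = 7/11.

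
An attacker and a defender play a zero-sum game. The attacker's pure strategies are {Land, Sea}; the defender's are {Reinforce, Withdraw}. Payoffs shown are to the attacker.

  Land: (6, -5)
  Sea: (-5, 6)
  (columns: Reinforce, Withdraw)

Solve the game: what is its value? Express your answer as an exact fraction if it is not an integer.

Row minima: Land → -5, Sea → -5; maximin = -5.
Column maxima: Reinforce → 6, Withdraw → 6; minimax = 6.
-5 ≠ 6, so there is no saddle point; optimal play is mixed.
Let the attacker play Land with probability p. Expected payoff against Reinforce: 6p + (-5)(1−p) = 11p − 5; against Withdraw: (-5)p + 6(1−p) = −11p + 6.
Setting these equal: 11p − 5 = −11p + 6 ⇒ 22p = 11 ⇒ p = 1/2, and the value is (11)·(1/2) − 5 = 1/2.
For the defender: with q = P(Reinforce), equating Land's and Sea's payoffs gives 11q − 5 = −11q + 6 ⇒ q = 1/2.

1/2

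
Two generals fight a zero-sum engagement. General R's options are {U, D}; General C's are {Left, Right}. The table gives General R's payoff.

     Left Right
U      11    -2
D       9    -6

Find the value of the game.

-2

Row minima: U → -2, D → -6; maximin = -2.
Column maxima: Left → 11, Right → -2; minimax = -2.
Since maximin = minimax = -2, there is a saddle point and the value is -2.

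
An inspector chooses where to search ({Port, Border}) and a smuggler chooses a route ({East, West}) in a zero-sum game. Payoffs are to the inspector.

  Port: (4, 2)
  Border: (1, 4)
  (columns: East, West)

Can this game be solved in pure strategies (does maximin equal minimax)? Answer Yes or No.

No

Row minima: Port → 2, Border → 1; maximin = 2.
Column maxima: East → 4, West → 4; minimax = 4.
2 ≠ 4, so no pure-strategy equilibrium exists.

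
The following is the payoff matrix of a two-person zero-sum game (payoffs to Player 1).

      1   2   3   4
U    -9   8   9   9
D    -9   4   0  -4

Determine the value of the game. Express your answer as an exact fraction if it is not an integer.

Row minima: U → -9, D → -9; maximin = -9.
Column maxima: 1 → -9, 2 → 8, 3 → 9, 4 → 9; minimax = -9.
Since maximin = minimax = -9, there is a saddle point and the value is -9.

-9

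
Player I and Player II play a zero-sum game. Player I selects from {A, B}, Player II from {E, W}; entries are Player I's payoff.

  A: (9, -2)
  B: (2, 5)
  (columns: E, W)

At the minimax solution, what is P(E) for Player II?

Row minima: A → -2, B → 2; maximin = 2.
Column maxima: E → 9, W → 5; minimax = 5.
2 ≠ 5, so there is no saddle point; optimal play is mixed.
Let Player I play A with probability p. Expected payoff against E: 9p + 2(1−p) = 7p + 2; against W: (-2)p + 5(1−p) = −7p + 5.
Setting these equal: 7p + 2 = −7p + 5 ⇒ 14p = 3 ⇒ p = 3/14, and the value is (7)·(3/14) + 2 = 7/2.
For Player II: with q = P(E), equating A's and B's payoffs gives 11q − 2 = −3q + 5 ⇒ q = 1/2.

1/2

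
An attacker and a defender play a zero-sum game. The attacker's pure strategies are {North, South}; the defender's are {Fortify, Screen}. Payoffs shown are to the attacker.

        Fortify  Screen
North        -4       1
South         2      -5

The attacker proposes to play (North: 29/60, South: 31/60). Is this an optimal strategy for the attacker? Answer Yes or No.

Against Fortify this mix gives (29/60)·(-4) + (31/60)·2 = -9/10.
Against Screen this mix gives (29/60)·1 + (31/60)·(-5) = -21/10.
The defender will play Screen, holding the attacker to -21/10. Shifting weight toward the row that does better against Screen would raise this floor (the equalizing mix achieves -3/2 against both Screen and Fortify), so the proposed strategy is not optimal.

No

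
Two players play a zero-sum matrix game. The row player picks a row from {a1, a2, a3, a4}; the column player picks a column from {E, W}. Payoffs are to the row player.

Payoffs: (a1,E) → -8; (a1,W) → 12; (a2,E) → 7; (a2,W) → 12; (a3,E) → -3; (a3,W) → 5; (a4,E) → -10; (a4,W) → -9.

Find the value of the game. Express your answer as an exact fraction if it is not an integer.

7

Row minima: a1 → -8, a2 → 7, a3 → -3, a4 → -10; maximin = 7.
Column maxima: E → 7, W → 12; minimax = 7.
Since maximin = minimax = 7, there is a saddle point and the value is 7.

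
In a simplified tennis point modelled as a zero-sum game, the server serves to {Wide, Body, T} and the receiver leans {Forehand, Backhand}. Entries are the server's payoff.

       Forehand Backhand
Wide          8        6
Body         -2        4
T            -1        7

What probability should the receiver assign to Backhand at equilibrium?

Row minima: Wide → 6, Body → -2, T → -1; maximin = 6.
Column maxima: Forehand → 8, Backhand → 7; minimax = 7.
6 ≠ 7, so there is no saddle point; optimal play is mixed.
Body is strictly dominated by Wide, so the server never plays it.
On the remaining 2×2 (Wide, T vs Forehand, Backhand):
Let the server play Wide with probability p. Expected payoff against Forehand: 8p + (-1)(1−p) = 9p − 1; against Backhand: 6p + 7(1−p) = −p + 7.
Setting these equal: 9p − 1 = −p + 7 ⇒ 10p = 8 ⇒ p = 4/5, and the value is (9)·(4/5) − 1 = 31/5.
For the receiver: with q = P(Forehand), equating Wide's and T's payoffs gives 2q + 6 = −8q + 7 ⇒ q = 1/10.

9/10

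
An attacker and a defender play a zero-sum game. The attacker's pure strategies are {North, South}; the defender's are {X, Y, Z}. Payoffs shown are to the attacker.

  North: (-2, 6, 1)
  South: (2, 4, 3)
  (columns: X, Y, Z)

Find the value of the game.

2

Row minima: North → -2, South → 2; maximin = 2.
Column maxima: X → 2, Y → 6, Z → 3; minimax = 2.
Since maximin = minimax = 2, there is a saddle point and the value is 2.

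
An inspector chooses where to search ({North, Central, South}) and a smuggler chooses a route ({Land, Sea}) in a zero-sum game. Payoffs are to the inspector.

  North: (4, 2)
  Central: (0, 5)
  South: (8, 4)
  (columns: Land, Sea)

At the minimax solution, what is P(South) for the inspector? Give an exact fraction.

5/9

Row minima: North → 2, Central → 0, South → 4; maximin = 4.
Column maxima: Land → 8, Sea → 5; minimax = 5.
4 ≠ 5, so there is no saddle point; optimal play is mixed.
North is strictly dominated by South, so the inspector never plays it.
On the remaining 2×2 (Central, South vs Land, Sea):
Let the inspector play Central with probability p. Expected payoff against Land: 0p + 8(1−p) = −8p + 8; against Sea: 5p + 4(1−p) = p + 4.
Setting these equal: −8p + 8 = p + 4 ⇒ −9p = -4 ⇒ p = 4/9, and the value is (-8)·(4/9) + 8 = 40/9.
For the smuggler: with q = P(Land), equating Central's and South's payoffs gives −5q + 5 = 4q + 4 ⇒ q = 1/9.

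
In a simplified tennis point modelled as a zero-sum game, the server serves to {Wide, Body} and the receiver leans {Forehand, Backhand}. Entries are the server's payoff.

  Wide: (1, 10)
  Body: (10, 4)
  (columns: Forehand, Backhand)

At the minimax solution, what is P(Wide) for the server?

2/5

Row minima: Wide → 1, Body → 4; maximin = 4.
Column maxima: Forehand → 10, Backhand → 10; minimax = 10.
4 ≠ 10, so there is no saddle point; optimal play is mixed.
Let the server play Wide with probability p. Expected payoff against Forehand: 1p + 10(1−p) = −9p + 10; against Backhand: 10p + 4(1−p) = 6p + 4.
Setting these equal: −9p + 10 = 6p + 4 ⇒ −15p = -6 ⇒ p = 2/5, and the value is (-9)·(2/5) + 10 = 32/5.
For the receiver: with q = P(Forehand), equating Wide's and Body's payoffs gives −9q + 10 = 6q + 4 ⇒ q = 2/5.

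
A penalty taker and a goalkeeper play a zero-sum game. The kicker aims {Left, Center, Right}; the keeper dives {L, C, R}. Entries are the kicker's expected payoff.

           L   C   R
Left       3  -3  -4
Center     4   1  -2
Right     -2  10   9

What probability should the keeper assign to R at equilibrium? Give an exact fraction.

Row minima: Left → -4, Center → -2, Right → -2; maximin = -2.
Column maxima: L → 4, C → 10, R → 9; minimax = 4.
-2 ≠ 4, so there is no saddle point; optimal play is mixed.
Left is strictly dominated by Center, so the kicker never plays it.
C is strictly dominated by R (it gives the kicker strictly more in every row), so the keeper never plays it.
On the remaining 2×2 (Center, Right vs L, R):
Let the kicker play Center with probability p. Expected payoff against L: 4p + (-2)(1−p) = 6p − 2; against R: (-2)p + 9(1−p) = −11p + 9.
Setting these equal: 6p − 2 = −11p + 9 ⇒ 17p = 11 ⇒ p = 11/17, and the value is (6)·(11/17) − 2 = 32/17.
For the keeper: with q = P(L), equating Center's and Right's payoffs gives 6q − 2 = −11q + 9 ⇒ q = 11/17.

6/17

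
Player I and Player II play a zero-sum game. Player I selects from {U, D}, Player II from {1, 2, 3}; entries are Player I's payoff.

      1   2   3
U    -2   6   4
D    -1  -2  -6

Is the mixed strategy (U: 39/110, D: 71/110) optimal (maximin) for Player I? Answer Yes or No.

No

Against 1 this mix gives (39/110)·(-2) + (71/110)·(-1) = -149/110.
Against 2 this mix gives (39/110)·6 + (71/110)·(-2) = 46/55.
Against 3 this mix gives (39/110)·4 + (71/110)·(-6) = -27/11.
Player II will play 3, holding Player I to -27/11. Shifting weight toward the row that does better against 3 would raise this floor (the equalizing mix achieves -16/11 against both 3 and 1), so the proposed strategy is not optimal.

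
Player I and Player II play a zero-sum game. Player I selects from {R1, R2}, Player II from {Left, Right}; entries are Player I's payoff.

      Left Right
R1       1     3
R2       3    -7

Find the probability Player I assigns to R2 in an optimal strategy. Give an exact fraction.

Row minima: R1 → 1, R2 → -7; maximin = 1.
Column maxima: Left → 3, Right → 3; minimax = 3.
1 ≠ 3, so there is no saddle point; optimal play is mixed.
Let Player I play R1 with probability p. Expected payoff against Left: 1p + 3(1−p) = −2p + 3; against Right: 3p + (-7)(1−p) = 10p − 7.
Setting these equal: −2p + 3 = 10p − 7 ⇒ −12p = -10 ⇒ p = 5/6, and the value is (-2)·(5/6) + 3 = 4/3.
For Player II: with q = P(Left), equating R1's and R2's payoffs gives −2q + 3 = 10q − 7 ⇒ q = 5/6.

1/6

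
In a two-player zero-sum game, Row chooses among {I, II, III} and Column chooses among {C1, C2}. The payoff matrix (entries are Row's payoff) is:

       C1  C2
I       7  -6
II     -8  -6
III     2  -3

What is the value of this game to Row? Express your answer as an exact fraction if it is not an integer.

-3

Row minima: I → -6, II → -8, III → -3; maximin = -3.
Column maxima: C1 → 7, C2 → -3; minimax = -3.
Since maximin = minimax = -3, there is a saddle point and the value is -3.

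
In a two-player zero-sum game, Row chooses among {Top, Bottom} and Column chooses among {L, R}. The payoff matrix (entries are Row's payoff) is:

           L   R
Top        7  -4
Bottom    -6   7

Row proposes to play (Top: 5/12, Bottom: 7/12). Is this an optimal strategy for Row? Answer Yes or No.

Against L this mix gives (5/12)·7 + (7/12)·(-6) = -7/12.
Against R this mix gives (5/12)·(-4) + (7/12)·7 = 29/12.
Column will play L, holding Row to -7/12. Shifting weight toward the row that does better against L would raise this floor (the equalizing mix achieves 25/24 against both L and R), so the proposed strategy is not optimal.

No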